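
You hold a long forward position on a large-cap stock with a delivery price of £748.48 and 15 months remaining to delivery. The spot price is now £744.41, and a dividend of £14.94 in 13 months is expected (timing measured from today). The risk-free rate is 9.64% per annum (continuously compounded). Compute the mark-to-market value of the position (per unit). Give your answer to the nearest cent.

PV(remaining dividends) I = 14.94·e^(−0.0964·13/12) = 13.4585
Current forward F = (S − I)·e^(rT) = (744.41 − 13.4585)·e^(0.0964·15/12) = 730.9515 × 1.128061 = 824.5579
Value (long) = (F − K)·e^(−rT) = (824.5579 − 748.48) × 0.886477 = 67.4413
Value = £67.44

£67.44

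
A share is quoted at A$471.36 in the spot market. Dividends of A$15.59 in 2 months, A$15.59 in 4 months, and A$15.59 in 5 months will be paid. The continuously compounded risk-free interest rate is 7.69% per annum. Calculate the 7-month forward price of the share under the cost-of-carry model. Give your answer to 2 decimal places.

PV(dividends) I = 15.59·e^(−0.0769·2/12) + 15.59·e^(−0.0769·4/12) + 15.59·e^(−0.0769·5/12)
I = 15.3915 + 15.1955 + 15.0984 = 45.6854
F = (S − I)·e^(rT) = (471.36 − 45.6854) · e^(0.0769·7/12)
= 425.6746 · e^0.044858 = 425.6746 × 1.045879 = A$445.20

A$445.20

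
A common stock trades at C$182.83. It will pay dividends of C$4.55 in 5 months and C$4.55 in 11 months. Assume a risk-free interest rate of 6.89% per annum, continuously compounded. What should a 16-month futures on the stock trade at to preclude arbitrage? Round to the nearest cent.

PV(dividends) I = 4.55·e^(−0.0689·5/12) + 4.55·e^(−0.0689·11/12)
I = 4.4212 + 4.2715 = 8.6927
F = (S − I)·e^(rT) = (182.83 − 8.6927) · e^(0.0689·16/12)
= 174.1373 · e^0.091867 = 174.1373 × 1.096219 = C$190.89

C$190.89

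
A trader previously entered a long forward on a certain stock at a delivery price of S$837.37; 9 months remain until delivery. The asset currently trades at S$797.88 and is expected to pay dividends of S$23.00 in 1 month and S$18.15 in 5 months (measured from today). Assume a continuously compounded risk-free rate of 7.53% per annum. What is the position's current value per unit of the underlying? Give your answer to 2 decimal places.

-S$33.96

PV(remaining dividends) I = 23.00·e^(−0.0753·1/12) + 18.15·e^(−0.0753·5/12) = 40.4455
Current forward F = (S − I)·e^(rT) = (797.88 − 40.4455)·e^(0.0753·9/12) = 757.4345 × 1.058100 = 801.4414
Value (long) = (F − K)·e^(−rT) = (801.4414 − 837.37) × 0.945090 = -33.9558
Value = -S$33.96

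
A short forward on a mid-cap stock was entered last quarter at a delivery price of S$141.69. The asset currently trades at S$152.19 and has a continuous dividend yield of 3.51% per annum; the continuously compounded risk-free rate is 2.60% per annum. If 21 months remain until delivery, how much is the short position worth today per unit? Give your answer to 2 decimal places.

-S$7.74

Current fair forward for the remaining 21 months: F = S·e^((r − q)·T), (r − q) = 0.0260 − 0.0351 = -0.0091
F = 152.19 · e^(-0.0091 × 21/12) = 152.19 × 0.984201 = 149.7856
Value of long forward = (F − K)·e^(−rT) = (149.7856 − 141.69) · e^(−0.0260·21/12)
= 8.0956 × 0.955520 = 7.74
Short position value = −(long value) = -S$7.74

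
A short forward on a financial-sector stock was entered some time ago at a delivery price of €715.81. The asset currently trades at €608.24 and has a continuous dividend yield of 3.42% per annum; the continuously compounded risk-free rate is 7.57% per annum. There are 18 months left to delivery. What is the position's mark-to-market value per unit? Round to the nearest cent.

€61.15

Current fair forward for the remaining 18 months: F = S·e^((r − q)·T), (r − q) = 0.0757 − 0.0342 = 0.0415
F = 608.24 · e^(0.0415 × 18/12) = 608.24 × 1.064228 = 647.3060
Value of long forward = (F − K)·e^(−rT) = (647.3060 − 715.81) · e^(−0.0757·18/12)
= -68.5040 × 0.892660 = -61.15
Short position value = −(long value) = €61.15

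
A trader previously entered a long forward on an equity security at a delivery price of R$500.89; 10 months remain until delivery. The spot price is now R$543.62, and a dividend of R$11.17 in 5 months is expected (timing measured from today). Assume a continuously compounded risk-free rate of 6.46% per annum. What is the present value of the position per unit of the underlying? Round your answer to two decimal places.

R$58.11

PV(remaining dividends) I = 11.17·e^(−0.0646·5/12) = 10.8734
Current forward F = (S − I)·e^(rT) = (543.62 − 10.8734)·e^(0.0646·10/12) = 532.7466 × 1.055309 = 562.2123
Value (long) = (F − K)·e^(−rT) = (562.2123 − 500.89) × 0.947590 = 58.1084
Value = R$58.11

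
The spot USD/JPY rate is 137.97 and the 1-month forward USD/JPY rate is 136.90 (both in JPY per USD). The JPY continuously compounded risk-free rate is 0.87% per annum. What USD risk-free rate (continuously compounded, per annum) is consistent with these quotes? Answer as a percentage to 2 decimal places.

F = S·e^((r_JPY − r_USD)T) ⇒ r_USD = r_JPY − ln(F/S)/T
ln(136.90/137.97) = -0.007786; /(1/12) = -0.093432
r_USD = 0.0087 + 0.093432 = 0.102132
r_USD = 10.21%

10.21%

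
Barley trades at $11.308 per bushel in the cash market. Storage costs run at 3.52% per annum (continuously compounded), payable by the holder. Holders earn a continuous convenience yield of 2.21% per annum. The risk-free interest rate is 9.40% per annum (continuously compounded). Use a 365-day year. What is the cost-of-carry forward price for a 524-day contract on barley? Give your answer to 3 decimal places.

$13.187 per bushel

Net carry = r + u − y = 0.0940 + 0.0352 − 0.0221 = 0.1071
F = S·e^((r+u−y)T) = 11.308 · e^(0.1071 × 524/365) = 11.308 · e^0.153755
= 11.308 × 1.166205 = $13.187 per bushel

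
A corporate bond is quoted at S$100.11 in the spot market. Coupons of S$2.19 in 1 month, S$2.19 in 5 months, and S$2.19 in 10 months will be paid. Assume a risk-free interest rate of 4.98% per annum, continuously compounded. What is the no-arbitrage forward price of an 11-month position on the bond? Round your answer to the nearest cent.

S$98.06

PV(coupons) I = 2.19·e^(−0.0498·1/12) + 2.19·e^(−0.0498·5/12) + 2.19·e^(−0.0498·10/12)
I = 2.1809 + 2.1450 + 2.1010 = 6.4269
F = (S − I)·e^(rT) = (100.11 − 6.4269) · e^(0.0498·11/12)
= 93.6831 · e^0.045650 = 93.6831 × 1.046708 = S$98.06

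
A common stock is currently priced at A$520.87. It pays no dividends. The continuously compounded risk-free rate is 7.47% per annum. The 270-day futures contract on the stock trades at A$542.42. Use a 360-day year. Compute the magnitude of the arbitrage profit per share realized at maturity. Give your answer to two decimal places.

A$8.46 per share

Fair futures: F* = S·e^(carry·T), with carry = r = 0.0747
F* = 520.87 · e^(0.0747 × 270/360) = 520.87 · e^0.056025 = 520.87 × 1.057624 = A$550.8846
Market A$542.42 < fair A$550.8846: forward underpriced → reverse cash-and-carry (short spot, go long the forward).
At maturity, profit = |F_mkt − F*| = |542.42 − 550.8846| = A$8.46 per share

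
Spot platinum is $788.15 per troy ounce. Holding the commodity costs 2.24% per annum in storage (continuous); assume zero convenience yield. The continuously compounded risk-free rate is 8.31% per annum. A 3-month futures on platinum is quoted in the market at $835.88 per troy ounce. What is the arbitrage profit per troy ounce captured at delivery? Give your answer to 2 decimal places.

Fair futures: F* = S·e^(carry·T), with carry = (r + u) = 0.0831 + 0.0224 = 0.1055
F* = 788.15 · e^(0.1055 × 3/12) = 788.15 · e^0.026375 = 788.15 × 1.026726 = $809.2141
Market $835.88 > fair $809.2141: forward overpriced → cash-and-carry (buy spot, short the forward).
At maturity, profit = |F_mkt − F*| = |835.88 − 809.2141| = $26.67 per troy ounce

$26.67 per troy ounce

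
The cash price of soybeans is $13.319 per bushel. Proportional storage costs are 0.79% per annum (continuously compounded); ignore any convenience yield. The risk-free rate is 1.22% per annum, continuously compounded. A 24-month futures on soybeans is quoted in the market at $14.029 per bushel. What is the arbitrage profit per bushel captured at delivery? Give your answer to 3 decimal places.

$0.164 per bushel

Fair futures: F* = S·e^(carry·T), with carry = (r + u) = 0.0122 + 0.0079 = 0.0201
F* = 13.319 · e^(0.0201 × 24/12) = 13.319 · e^0.040200 = 13.319 × 1.041019 = $13.8653
Market $14.029 > fair $13.8653: forward overpriced → cash-and-carry (buy spot, short the forward).
At maturity, profit = |F_mkt − F*| = |14.029 − 13.8653| = $0.164 per bushel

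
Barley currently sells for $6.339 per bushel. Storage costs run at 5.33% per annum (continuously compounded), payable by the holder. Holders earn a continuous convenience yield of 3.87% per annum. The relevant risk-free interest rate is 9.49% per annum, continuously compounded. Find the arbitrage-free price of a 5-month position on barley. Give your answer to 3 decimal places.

Net carry = r + u − y = 0.0949 + 0.0533 − 0.0387 = 0.1095
F = S·e^((r+u−y)T) = 6.339 · e^(0.1095 × 5/12) = 6.339 · e^0.045625
= 6.339 × 1.046682 = $6.635 per bushel

$6.635 per bushel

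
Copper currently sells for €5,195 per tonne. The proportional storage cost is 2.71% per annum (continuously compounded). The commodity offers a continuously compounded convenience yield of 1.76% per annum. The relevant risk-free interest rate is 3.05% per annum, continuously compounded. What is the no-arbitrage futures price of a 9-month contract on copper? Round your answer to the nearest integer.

Net carry = r + u − y = 0.0305 + 0.0271 − 0.0176 = 0.0400
F = S·e^((r+u−y)T) = 5195 · e^(0.0400 × 9/12) = 5195 · e^0.030000
= 5195 × 1.030455 = €5,353 per tonne

€5,353 per tonne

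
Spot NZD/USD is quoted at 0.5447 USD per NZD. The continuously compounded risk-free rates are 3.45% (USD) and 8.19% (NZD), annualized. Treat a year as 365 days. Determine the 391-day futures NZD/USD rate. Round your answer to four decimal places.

F = S·e^((r_USD − r_NZD)T) = 0.5447 · e^((0.0345 − 0.0819) × 391/365)
= 0.5447 · e^-0.050776 = 0.5447 × 0.950492
F = 0.5177 USD per NZD

0.5177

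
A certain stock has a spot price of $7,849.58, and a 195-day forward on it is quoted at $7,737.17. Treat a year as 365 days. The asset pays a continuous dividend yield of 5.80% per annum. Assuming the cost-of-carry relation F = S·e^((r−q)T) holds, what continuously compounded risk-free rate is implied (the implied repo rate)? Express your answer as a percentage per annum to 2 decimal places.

3.10%

From F = S·e^((r−q)T): (r − q) = ln(F/S)/T
ln(7737.17/7849.58) = ln(0.985679) = -0.014425
(r − q) = -0.014425 / (195/365) = -0.027001
r = ln(F/S)/T + q = -0.027001 + 0.0580 = 0.030999
r = 3.10%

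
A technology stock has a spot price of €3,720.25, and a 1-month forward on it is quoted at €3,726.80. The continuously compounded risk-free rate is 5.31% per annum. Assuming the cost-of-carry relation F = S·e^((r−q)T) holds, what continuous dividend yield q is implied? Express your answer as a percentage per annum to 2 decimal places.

3.20%

From F = S·e^((r−q)T): (r − q) = ln(F/S)/T
ln(3726.80/3720.25) = ln(1.001761) = 0.001759
(r − q) = 0.001759 / (1/12) = 0.021108
q = r − ln(F/S)/T = 0.0531 − 0.021108 = 0.031992
q = 3.20%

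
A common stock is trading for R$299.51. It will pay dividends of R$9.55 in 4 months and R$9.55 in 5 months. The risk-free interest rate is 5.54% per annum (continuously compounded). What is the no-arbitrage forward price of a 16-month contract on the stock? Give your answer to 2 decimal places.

R$302.33

PV(dividends) I = 9.55·e^(−0.0554·4/12) + 9.55·e^(−0.0554·5/12)
I = 9.3753 + 9.3321 = 18.7074
F = (S − I)·e^(rT) = (299.51 − 18.7074) · e^(0.0554·16/12)
= 280.8026 · e^0.073867 = 280.8026 × 1.076664 = R$302.33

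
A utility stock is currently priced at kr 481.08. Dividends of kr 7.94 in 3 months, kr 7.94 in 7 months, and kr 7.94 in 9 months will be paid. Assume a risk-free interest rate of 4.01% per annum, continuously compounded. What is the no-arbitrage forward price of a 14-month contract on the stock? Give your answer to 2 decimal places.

PV(dividends) I = 7.94·e^(−0.0401·3/12) + 7.94·e^(−0.0401·7/12) + 7.94·e^(−0.0401·9/12)
I = 7.8608 + 7.7564 + 7.7048 = 23.3220
F = (S − I)·e^(rT) = (481.08 − 23.3220) · e^(0.0401·14/12)
= 457.7580 · e^0.046783 = 457.7580 × 1.047895 = kr 479.68

kr 479.68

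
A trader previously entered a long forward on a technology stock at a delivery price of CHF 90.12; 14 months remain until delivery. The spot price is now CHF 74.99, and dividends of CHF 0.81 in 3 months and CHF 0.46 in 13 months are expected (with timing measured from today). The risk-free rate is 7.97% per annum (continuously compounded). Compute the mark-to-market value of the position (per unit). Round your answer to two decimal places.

PV(remaining dividends) I = 0.81·e^(−0.0797·3/12) + 0.46·e^(−0.0797·13/12) = 1.2160
Current forward F = (S − I)·e^(rT) = (74.99 − 1.2160)·e^(0.0797·14/12) = 73.7740 × 1.097443 = 80.9628
Value (long) = (F − K)·e^(−rT) = (80.9628 − 90.12) × 0.911209 = -8.3441
Value = -CHF 8.34

-CHF 8.34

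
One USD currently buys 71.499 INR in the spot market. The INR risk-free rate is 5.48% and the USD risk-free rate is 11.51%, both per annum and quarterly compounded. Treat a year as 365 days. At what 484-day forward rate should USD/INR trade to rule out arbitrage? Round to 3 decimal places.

66.114

By covered interest parity, F = S · (1+r_INR/4)^(4T) / (1+r_USD/4)^(4T)
= 71.499 × 1.074841 / 1.162382 = 71.499 × 0.924688
F = 66.114 INR per USD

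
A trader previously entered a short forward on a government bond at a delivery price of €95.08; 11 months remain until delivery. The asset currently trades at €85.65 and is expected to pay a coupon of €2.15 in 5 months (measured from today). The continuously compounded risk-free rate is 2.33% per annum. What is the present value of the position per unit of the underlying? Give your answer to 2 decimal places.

€9.55

PV(remaining coupons) I = 2.15·e^(−0.0233·5/12) = 2.1292
Current forward F = (S − I)·e^(rT) = (85.65 − 2.1292)·e^(0.0233·11/12) = 83.5208 × 1.021588 = 85.3238
Value (long) = (F − K)·e^(−rT) = (85.3238 − 95.08) × 0.978868 = -9.5500
Short position value = −(long value) = €9.55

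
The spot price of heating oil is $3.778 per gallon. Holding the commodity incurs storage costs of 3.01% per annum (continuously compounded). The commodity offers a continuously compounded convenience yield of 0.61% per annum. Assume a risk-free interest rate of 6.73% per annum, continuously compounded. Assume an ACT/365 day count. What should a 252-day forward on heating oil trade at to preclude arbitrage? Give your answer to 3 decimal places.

$4.024 per gallon

Net carry = r + u − y = 0.0673 + 0.0301 − 0.0061 = 0.0913
F = S·e^((r+u−y)T) = 3.778 · e^(0.0913 × 252/365) = 3.778 · e^0.063035
= 3.778 × 1.065064 = $4.024 per gallon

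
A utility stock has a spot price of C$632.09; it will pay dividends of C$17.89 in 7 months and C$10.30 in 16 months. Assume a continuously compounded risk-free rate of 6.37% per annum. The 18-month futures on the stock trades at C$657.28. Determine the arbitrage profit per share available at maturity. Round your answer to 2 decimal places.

PV(dividends) I = 17.89·e^(−0.0637·7/12) + 10.30·e^(−0.0637·16/12) = 26.6987
Fair futures F* = (S − I)·e^(rT) = (632.09 − 26.6987)·e^0.095550 = 605.3913 × 1.100264 = 666.0903
Market C$657.28 < fair 666.0903: forward underpriced → reverse cash-and-carry (short the stock, invest proceeds at r, pay the dividends, go long the forward).
Profit at T = |F_mkt − F*| = |657.28 − 666.0903| = C$8.81 per share

C$8.81 per share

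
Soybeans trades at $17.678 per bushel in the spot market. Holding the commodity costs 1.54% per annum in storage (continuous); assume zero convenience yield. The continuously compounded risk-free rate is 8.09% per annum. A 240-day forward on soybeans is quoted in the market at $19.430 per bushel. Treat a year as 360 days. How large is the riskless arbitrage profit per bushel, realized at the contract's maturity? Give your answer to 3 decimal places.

$0.580 per bushel

Fair forward: F* = S·e^(carry·T), with carry = (r + u) = 0.0809 + 0.0154 = 0.0963
F* = 17.678 · e^(0.0963 × 240/360) = 17.678 · e^0.064200 = 17.678 × 1.066306 = $18.8502
Market $19.430 > fair $18.8502: forward overpriced → cash-and-carry (buy spot, short the forward).
At maturity, profit = |F_mkt − F*| = |19.430 − 18.8502| = $0.580 per bushel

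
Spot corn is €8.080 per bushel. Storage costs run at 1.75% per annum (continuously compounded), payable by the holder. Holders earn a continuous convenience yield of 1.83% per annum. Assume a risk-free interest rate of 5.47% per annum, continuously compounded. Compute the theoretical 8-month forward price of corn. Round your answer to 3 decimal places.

€8.376 per bushel

Net carry = r + u − y = 0.0547 + 0.0175 − 0.0183 = 0.0539
F = S·e^((r+u−y)T) = 8.080 · e^(0.0539 × 8/12) = 8.080 · e^0.035933
= 8.080 × 1.036586 = €8.376 per bushel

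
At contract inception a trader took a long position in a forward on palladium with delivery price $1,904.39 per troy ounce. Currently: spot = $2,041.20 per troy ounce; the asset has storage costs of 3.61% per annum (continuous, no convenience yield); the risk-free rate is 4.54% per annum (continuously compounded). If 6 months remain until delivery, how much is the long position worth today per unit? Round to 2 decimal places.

$216.73 per troy ounce

Current fair forward for the remaining 6 months: F = S·e^((r + u)·T), (r + u) = 0.0454 + 0.0361 = 0.0815
F = 2041.20 · e^(0.0815 × 6/12) = 2041.20 × 1.04159168 = 2126.0969
Value of long forward = (F − K)·e^(−rT) = (2126.0969 − 1904.39) · e^(−0.0454·6/12)
= 221.7069 × 0.97755571 = 216.73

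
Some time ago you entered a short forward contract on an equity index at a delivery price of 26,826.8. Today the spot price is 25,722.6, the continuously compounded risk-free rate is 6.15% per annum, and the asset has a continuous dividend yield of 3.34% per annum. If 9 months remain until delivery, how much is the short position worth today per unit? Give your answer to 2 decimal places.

531.26

Current fair forward for the remaining 9 months: F = S·e^((r − q)·T), (r − q) = 0.0615 − 0.0334 = 0.0281
F = 25722.6 · e^(0.0281 × 9/12) = 25722.6 × 1.02129865 = 26270.4567
Value of long forward = (F − K)·e^(−rT) = (26270.4567 − 26826.8) · e^(−0.0615·9/12)
= -556.3433 × 0.95492259 = -531.26
Short position value = −(long value) = 531.26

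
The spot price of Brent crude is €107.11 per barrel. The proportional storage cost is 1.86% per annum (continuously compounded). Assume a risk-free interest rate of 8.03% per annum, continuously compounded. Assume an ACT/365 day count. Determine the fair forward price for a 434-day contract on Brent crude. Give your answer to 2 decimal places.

Net carry = r + u − y = 0.0803 + 0.0186 − 0.0000 = 0.0989
F = S·e^((r+u−y)T) = 107.11 · e^(0.0989 × 434/365) = 107.11 · e^0.117596
= 107.11 × 1.124790 = €120.48 per barrel

€120.48 per barrel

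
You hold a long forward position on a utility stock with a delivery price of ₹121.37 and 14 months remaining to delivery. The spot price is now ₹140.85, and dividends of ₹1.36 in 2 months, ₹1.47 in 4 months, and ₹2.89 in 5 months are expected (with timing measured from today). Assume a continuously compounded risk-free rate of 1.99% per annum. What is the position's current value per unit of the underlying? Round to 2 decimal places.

₹16.58

PV(remaining dividends) I = 1.36·e^(−0.0199·2/12) + 1.47·e^(−0.0199·4/12) + 2.89·e^(−0.0199·5/12) = 5.6819
Current forward F = (S − I)·e^(rT) = (140.85 − 5.6819)·e^(0.0199·14/12) = 135.1681 × 1.023488 = 138.3429
Value (long) = (F − K)·e^(−rT) = (138.3429 − 121.37) × 0.977051 = 16.5834
Value = ₹16.58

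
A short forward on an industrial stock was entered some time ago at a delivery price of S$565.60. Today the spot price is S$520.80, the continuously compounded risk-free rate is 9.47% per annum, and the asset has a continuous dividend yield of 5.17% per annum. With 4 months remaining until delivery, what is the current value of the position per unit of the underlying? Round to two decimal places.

S$36.12

Current fair forward for the remaining 4 months: F = S·e^((r − q)·T), (r − q) = 0.0947 − 0.0517 = 0.0430
F = 520.80 · e^(0.0430 × 4/12) = 520.80 × 1.014437 = 528.3188
Value of long forward = (F − K)·e^(−rT) = (528.3188 − 565.60) · e^(−0.0947·4/12)
= -37.2812 × 0.968926 = -36.12
Short position value = −(long value) = S$36.12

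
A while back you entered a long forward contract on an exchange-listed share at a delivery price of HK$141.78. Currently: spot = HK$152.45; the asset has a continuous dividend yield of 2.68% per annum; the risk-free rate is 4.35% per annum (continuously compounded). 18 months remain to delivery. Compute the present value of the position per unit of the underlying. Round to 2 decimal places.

HK$13.62

Current fair forward for the remaining 18 months: F = S·e^((r − q)·T), (r − q) = 0.0435 − 0.0268 = 0.0167
F = 152.45 · e^(0.0167 × 18/12) = 152.45 × 1.025366 = 156.3170
Value of long forward = (F − K)·e^(−rT) = (156.3170 − 141.78) · e^(−0.0435·18/12)
= 14.5370 × 0.936833 = 13.62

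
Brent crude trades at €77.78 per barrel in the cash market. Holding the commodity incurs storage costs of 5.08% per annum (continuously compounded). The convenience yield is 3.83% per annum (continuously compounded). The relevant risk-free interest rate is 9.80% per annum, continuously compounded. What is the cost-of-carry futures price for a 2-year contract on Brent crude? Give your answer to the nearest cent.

Net carry = r + u − y = 0.0980 + 0.0508 − 0.0383 = 0.1105
F = S·e^((r+u−y)T) = 77.78 · e^(0.1105 × 2) = 77.78 · e^0.221000
= 77.78 × 1.247323 = €97.02 per barrel

€97.02 per barrel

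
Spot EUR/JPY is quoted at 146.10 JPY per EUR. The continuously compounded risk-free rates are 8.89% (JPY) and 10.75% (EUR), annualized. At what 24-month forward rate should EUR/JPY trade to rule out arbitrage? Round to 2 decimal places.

F = S·e^((r_JPY − r_EUR)T) = 146.10 · e^((0.0889 − 0.1075) × 24/12)
= 146.10 · e^-0.037200 = 146.10 × 0.963483
F = 140.76 JPY per EUR

140.76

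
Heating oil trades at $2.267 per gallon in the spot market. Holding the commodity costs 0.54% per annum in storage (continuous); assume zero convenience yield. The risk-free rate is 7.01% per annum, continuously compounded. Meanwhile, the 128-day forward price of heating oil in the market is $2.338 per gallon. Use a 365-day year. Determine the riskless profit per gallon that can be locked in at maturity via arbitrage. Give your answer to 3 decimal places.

Fair forward: F* = S·e^(carry·T), with carry = (r + u) = 0.0701 + 0.0054 = 0.0755
F* = 2.267 · e^(0.0755 × 128/365) = 2.267 · e^0.026477 = 2.267 × 1.026831 = $2.3278
Market $2.338 > fair $2.3278: forward overpriced → cash-and-carry (buy spot, short the forward).
At maturity, profit = |F_mkt − F*| = |2.338 − 2.3278| = $0.010 per gallon

$0.010 per gallon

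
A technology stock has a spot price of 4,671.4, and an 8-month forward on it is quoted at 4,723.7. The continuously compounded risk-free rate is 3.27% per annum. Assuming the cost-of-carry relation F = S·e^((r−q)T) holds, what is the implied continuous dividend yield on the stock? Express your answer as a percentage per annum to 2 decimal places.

From F = S·e^((r−q)T): (r − q) = ln(F/S)/T
ln(4723.7/4671.4) = ln(1.011196) = 0.011134
(r − q) = 0.011134 / (8/12) = 0.016701
q = r − ln(F/S)/T = 0.0327 − 0.016701 = 0.015999
q = 1.60%

1.60%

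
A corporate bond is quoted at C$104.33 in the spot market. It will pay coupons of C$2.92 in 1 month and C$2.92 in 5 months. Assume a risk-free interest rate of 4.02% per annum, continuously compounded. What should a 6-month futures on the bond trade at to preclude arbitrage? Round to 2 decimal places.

PV(coupons) I = 2.92·e^(−0.0402·1/12) + 2.92·e^(−0.0402·5/12)
I = 2.9102 + 2.8715 = 5.7817
F = (S − I)·e^(rT) = (104.33 − 5.7817) · e^(0.0402·6/12)
= 98.5483 · e^0.020100 = 98.5483 × 1.020303 = C$100.55

C$100.55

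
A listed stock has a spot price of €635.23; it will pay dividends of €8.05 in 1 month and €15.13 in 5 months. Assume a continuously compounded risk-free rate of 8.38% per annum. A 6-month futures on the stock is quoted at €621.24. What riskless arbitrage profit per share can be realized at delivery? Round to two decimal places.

PV(dividends) I = 8.05·e^(−0.0838·1/12) + 15.13·e^(−0.0838·5/12) = 22.6048
Fair futures F* = (S − I)·e^(rT) = (635.23 − 22.6048)·e^0.041900 = 612.6252 × 1.042790 = 638.8394
Market €621.24 < fair 638.8394: forward underpriced → reverse cash-and-carry (short the stock, invest proceeds at r, pay the dividends, go long the forward).
Profit at T = |F_mkt − F*| = |621.24 − 638.8394| = €17.60 per share

€17.60 per share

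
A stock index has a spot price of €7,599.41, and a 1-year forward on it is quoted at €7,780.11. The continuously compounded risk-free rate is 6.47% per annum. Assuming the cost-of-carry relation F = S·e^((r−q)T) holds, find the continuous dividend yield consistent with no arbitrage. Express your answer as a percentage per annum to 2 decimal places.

4.12%

From F = S·e^((r−q)T): (r − q) = ln(F/S)/T
ln(7780.11/7599.41) = ln(1.023778) = 0.023500
(r − q) = 0.023500 / (1) = 0.023500
q = r − ln(F/S)/T = 0.0647 − 0.023500 = 0.041200
q = 4.12%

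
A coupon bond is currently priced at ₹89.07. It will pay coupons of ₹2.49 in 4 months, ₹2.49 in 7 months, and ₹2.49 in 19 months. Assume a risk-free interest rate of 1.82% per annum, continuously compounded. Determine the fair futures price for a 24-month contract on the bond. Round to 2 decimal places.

₹84.74

PV(coupons) I = 2.49·e^(−0.0182·4/12) + 2.49·e^(−0.0182·7/12) + 2.49·e^(−0.0182·19/12)
I = 2.4749 + 2.4637 + 2.4193 = 7.3579
F = (S − I)·e^(rT) = (89.07 − 7.3579) · e^(0.0182·24/12)
= 81.7121 · e^0.036400 = 81.7121 × 1.037071 = ₹84.74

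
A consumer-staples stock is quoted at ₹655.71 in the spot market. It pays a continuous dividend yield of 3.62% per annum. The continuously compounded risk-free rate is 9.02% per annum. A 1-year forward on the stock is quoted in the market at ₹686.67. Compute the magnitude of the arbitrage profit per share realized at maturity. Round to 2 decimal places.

Fair forward: F* = S·e^(carry·T), with carry = (r − q) = 0.0902 − 0.0362 = 0.0540
F* = 655.71 · e^(0.0540 × 1) = 655.71 · e^0.054000 = 655.71 × 1.055485 = ₹692.0921
Market ₹686.67 < fair ₹692.0921: forward underpriced → reverse cash-and-carry (short spot, go long the forward).
At maturity, profit = |F_mkt − F*| = |686.67 − 692.0921| = ₹5.42 per share

₹5.42 per share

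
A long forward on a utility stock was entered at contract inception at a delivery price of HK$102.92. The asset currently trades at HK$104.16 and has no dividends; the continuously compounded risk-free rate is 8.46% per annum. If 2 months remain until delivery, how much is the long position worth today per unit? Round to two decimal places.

Current fair forward for the remaining 2 months: F = S·e^(r·T), r = 0.0846
F = 104.16 · e^(0.0846 × 2/12) = 104.16 × 1.014200 = 105.6391
Value of long forward = (F − K)·e^(−rT) = (105.6391 − 102.92) · e^(−0.0846·2/12)
= 2.7191 × 0.985999 = 2.68

HK$2.68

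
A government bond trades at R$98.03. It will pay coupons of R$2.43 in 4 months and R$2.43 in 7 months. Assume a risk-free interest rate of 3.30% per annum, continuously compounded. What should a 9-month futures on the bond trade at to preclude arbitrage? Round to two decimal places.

R$95.58

PV(coupons) I = 2.43·e^(−0.0330·4/12) + 2.43·e^(−0.0330·7/12)
I = 2.4034 + 2.3837 = 4.7871
F = (S − I)·e^(rT) = (98.03 − 4.7871) · e^(0.0330·9/12)
= 93.2429 · e^0.024750 = 93.2429 × 1.025059 = R$95.58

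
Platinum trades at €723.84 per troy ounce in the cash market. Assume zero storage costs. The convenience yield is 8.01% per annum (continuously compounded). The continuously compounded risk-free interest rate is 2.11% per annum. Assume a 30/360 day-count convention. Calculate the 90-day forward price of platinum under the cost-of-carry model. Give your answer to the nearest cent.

€713.24 per troy ounce

Net carry = r + u − y = 0.0211 + 0.0000 − 0.0801 = -0.0590
F = S·e^((r+u−y)T) = 723.84 · e^(-0.0590 × 90/360) = 723.84 · e^-0.014750
= 723.84 × 0.985358 = €713.24 per troy ounce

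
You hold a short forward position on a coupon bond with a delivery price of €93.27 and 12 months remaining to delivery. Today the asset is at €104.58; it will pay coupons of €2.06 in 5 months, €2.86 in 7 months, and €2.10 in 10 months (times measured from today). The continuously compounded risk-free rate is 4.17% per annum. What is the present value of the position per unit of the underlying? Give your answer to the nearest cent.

PV(remaining coupons) I = 2.06·e^(−0.0417·5/12) + 2.86·e^(−0.0417·7/12) + 2.10·e^(−0.0417·10/12) = 6.8441
Current forward F = (S − I)·e^(rT) = (104.58 − 6.8441)·e^(0.0417·12/12) = 97.7359 × 1.042582 = 101.8977
Value (long) = (F − K)·e^(−rT) = (101.8977 − 93.27) × 0.959157 = 8.2753
Short position value = −(long value) = -€8.28

-€8.28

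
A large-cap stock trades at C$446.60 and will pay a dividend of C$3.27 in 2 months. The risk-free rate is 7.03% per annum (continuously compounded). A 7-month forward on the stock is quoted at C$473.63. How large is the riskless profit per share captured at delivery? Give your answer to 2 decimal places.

PV(dividends) I = 3.27·e^(−0.0703·2/12) = 3.2319
Fair forward F* = (S − I)·e^(rT) = (446.60 − 3.2319)·e^0.041008 = 443.3681 × 1.041860 = 461.9275
Market C$473.63 > fair 461.9275: forward overpriced → cash-and-carry (borrow at r, buy the stock and collect the dividends, short the forward).
Profit at T = |F_mkt − F*| = |473.63 − 461.9275| = C$11.70 per share

C$11.70 per share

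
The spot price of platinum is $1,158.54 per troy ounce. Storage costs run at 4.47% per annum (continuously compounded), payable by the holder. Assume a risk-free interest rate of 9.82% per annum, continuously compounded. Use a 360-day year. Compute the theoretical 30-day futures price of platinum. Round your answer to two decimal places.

$1,172.42 per troy ounce

Net carry = r + u − y = 0.0982 + 0.0447 − 0.0000 = 0.1429
F = S·e^((r+u−y)T) = 1158.54 · e^(0.1429 × 30/360) = 1158.54 · e^0.01190833
= 1158.54 × 1.01197952 = $1,172.42 per troy ounce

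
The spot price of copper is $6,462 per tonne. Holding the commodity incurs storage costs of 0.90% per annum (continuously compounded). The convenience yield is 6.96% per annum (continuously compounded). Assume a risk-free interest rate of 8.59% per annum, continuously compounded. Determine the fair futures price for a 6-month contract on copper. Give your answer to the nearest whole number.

$6,544 per tonne

Net carry = r + u − y = 0.0859 + 0.0090 − 0.0696 = 0.0253
F = S·e^((r+u−y)T) = 6462 · e^(0.0253 × 6/12) = 6462 · e^0.012650
= 6462 × 1.012730 = $6,544 per tonne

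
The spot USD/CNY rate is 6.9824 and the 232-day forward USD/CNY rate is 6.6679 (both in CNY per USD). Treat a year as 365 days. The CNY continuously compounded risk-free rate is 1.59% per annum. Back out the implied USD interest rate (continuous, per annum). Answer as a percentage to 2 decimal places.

8.84%

F = S·e^((r_CNY − r_USD)T) ⇒ r_USD = r_CNY − ln(F/S)/T
ln(6.6679/6.9824) = -0.046088; /(232/365) = -0.072509
r_USD = 0.0159 + 0.072509 = 0.088409
r_USD = 8.84%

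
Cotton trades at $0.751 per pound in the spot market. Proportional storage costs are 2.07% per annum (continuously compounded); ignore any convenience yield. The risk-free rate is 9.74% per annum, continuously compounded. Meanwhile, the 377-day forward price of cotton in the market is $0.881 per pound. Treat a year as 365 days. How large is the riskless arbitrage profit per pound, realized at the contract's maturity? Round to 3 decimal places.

$0.033 per pound

Fair forward: F* = S·e^(carry·T), with carry = (r + u) = 0.0974 + 0.0207 = 0.1181
F* = 0.751 · e^(0.1181 × 377/365) = 0.751 · e^0.121983 = 0.751 × 1.129735 = $0.8484
Market $0.881 > fair $0.8484: forward overpriced → cash-and-carry (buy spot, short the forward).
At maturity, profit = |F_mkt − F*| = |0.881 − 0.8484| = $0.033 per pound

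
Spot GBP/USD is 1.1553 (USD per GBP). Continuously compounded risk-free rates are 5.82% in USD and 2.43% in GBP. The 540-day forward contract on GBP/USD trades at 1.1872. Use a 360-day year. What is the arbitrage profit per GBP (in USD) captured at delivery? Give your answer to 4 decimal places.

Fair forward: F* = S·e^(carry·T), with carry = (r_USD − r_GBP) = 0.0582 − 0.0243 = 0.0339
F* = 1.1553 · e^(0.0339 × 540/360) = 1.1553 · e^0.050850 = 1.1553 × 1.052165 = 1.2156
Market 1.1872 < fair 1.2156: forward underpriced → reverse cash-and-carry (short spot, go long the forward).
At maturity, profit = |F_mkt − F*| = |1.1872 − 1.2156| = 0.0284 per GBP (in USD)

0.0284 per GBP (in USD)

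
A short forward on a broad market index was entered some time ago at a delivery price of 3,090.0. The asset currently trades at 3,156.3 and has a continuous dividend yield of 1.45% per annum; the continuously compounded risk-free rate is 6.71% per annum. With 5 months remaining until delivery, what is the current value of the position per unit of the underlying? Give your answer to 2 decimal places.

-132.48

Current fair forward for the remaining 5 months: F = S·e^((r − q)·T), (r − q) = 0.0671 − 0.0145 = 0.0526
F = 3156.3 · e^(0.0526 × 5/12) = 3156.3 × 1.02215860 = 3226.2392
Value of long forward = (F − K)·e^(−rT) = (3226.2392 − 3090.0) · e^(−0.0671·5/12)
= 136.2392 × 0.97242888 = 132.48
Short position value = −(long value) = -132.48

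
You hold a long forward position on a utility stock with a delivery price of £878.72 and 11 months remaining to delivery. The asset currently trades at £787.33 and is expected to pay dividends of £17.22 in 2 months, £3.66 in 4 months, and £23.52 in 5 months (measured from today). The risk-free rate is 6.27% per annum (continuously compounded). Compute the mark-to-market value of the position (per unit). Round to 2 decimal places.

-£85.85

PV(remaining dividends) I = 17.22·e^(−0.0627·2/12) + 3.66·e^(−0.0627·4/12) + 23.52·e^(−0.0627·5/12) = 43.5388
Current forward F = (S − I)·e^(rT) = (787.33 − 43.5388)·e^(0.0627·11/12) = 743.7912 × 1.059159 = 787.7931
Value (long) = (F − K)·e^(−rT) = (787.7931 − 878.72) × 0.944145 = -85.8482
Value = -£85.85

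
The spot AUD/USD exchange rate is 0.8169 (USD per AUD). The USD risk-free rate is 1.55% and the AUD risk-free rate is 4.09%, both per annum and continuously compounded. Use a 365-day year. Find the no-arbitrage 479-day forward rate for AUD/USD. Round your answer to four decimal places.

F = S·e^((r_USD − r_AUD)T) = 0.8169 · e^((0.0155 − 0.0409) × 479/365)
= 0.8169 · e^-0.033333 = 0.8169 × 0.967216
F = 0.7901 USD per AUD

0.7901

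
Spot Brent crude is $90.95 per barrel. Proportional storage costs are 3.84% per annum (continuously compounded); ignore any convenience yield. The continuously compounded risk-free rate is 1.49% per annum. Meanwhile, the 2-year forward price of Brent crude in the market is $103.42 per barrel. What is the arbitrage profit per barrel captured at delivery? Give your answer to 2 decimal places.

Fair forward: F* = S·e^(carry·T), with carry = (r + u) = 0.0149 + 0.0384 = 0.0533
F* = 90.95 · e^(0.0533 × 2) = 90.95 · e^0.106600 = 90.95 × 1.112489 = $101.1809
Market $103.42 > fair $101.1809: forward overpriced → cash-and-carry (buy spot, short the forward).
At maturity, profit = |F_mkt − F*| = |103.42 − 101.1809| = $2.24 per barrel

$2.24 per barrel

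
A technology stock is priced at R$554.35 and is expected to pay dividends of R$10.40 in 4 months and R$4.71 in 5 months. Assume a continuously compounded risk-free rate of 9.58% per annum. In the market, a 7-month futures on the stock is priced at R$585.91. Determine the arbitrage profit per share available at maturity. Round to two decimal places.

R$15.14 per share

PV(dividends) I = 10.40·e^(−0.0958·4/12) + 4.71·e^(−0.0958·5/12) = 14.5988
Fair futures F* = (S − I)·e^(rT) = (554.35 − 14.5988)·e^0.055883 = 539.7512 × 1.057474 = 570.7729
Market R$585.91 > fair 570.7729: forward overpriced → cash-and-carry (borrow at r, buy the stock and collect the dividends, short the forward).
Profit at T = |F_mkt − F*| = |585.91 − 570.7729| = R$15.14 per share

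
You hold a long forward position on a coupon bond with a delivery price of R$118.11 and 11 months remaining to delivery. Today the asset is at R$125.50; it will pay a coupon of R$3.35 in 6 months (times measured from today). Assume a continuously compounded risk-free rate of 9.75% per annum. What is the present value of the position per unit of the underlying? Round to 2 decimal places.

PV(remaining coupons) I = 3.35·e^(−0.0975·6/12) = 3.1906
Current forward F = (S − I)·e^(rT) = (125.50 − 3.1906)·e^(0.0975·11/12) = 122.3094 × 1.093491 = 133.7442
Value (long) = (F − K)·e^(−rT) = (133.7442 − 118.11) × 0.914503 = 14.2975
Value = R$14.30

R$14.30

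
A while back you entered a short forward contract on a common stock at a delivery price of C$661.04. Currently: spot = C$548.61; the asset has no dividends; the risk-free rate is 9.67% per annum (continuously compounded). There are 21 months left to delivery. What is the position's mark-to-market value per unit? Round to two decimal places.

C$9.52

Current fair forward for the remaining 21 months: F = S·e^(r·T), r = 0.0967
F = 548.61 · e^(0.0967 × 21/12) = 548.61 × 1.184387 = 649.7666
Value of long forward = (F − K)·e^(−rT) = (649.7666 − 661.04) · e^(−0.0967·21/12)
= -11.2734 × 0.844319 = -9.52
Short position value = −(long value) = C$9.52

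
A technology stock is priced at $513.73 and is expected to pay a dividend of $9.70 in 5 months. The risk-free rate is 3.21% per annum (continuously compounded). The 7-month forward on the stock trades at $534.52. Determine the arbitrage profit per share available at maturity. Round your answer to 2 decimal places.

PV(dividends) I = 9.70·e^(−0.0321·5/12) = 9.5711
Fair forward F* = (S − I)·e^(rT) = (513.73 − 9.5711)·e^0.018725 = 504.1589 × 1.018901 = 513.6880
Market $534.52 > fair 513.6880: forward overpriced → cash-and-carry (borrow at r, buy the stock and collect the dividends, short the forward).
Profit at T = |F_mkt − F*| = |534.52 − 513.6880| = $20.83 per share

$20.83 per share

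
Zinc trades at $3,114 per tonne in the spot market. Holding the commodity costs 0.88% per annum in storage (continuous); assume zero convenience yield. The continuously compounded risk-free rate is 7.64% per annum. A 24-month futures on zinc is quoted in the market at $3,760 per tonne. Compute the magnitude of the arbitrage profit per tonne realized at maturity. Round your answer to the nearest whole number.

$67 per tonne

Fair futures: F* = S·e^(carry·T), with carry = (r + u) = 0.0764 + 0.0088 = 0.0852
F* = 3114 · e^(0.0852 × 24/12) = 3114 · e^0.170400 = 3114 × 1.185779 = $3692.5158
Market $3760 > fair $3692.5158: forward overpriced → cash-and-carry (buy spot, short the forward).
At maturity, profit = |F_mkt − F*| = |3760 − 3692.5158| = $67 per tonne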